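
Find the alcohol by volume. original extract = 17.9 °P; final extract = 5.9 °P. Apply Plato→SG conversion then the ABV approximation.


SG = 259/(259 − P);  ABV = (OG − FG)·131.25
OG = 259/(259 − 17.9) = 1.0742
FG = 259/(259 − 5.9) = 1.0233
ABV = (1.0742 − 1.0233)·131.25

6.6848 % ABV


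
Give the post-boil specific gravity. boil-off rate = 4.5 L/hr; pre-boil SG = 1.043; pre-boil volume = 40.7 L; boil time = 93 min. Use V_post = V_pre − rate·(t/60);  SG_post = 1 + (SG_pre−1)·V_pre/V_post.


V_post = 40.7 − 4.5·(93/60) = 33.7250
SG_post = 1 + (1.043 − 1)·40.7/33.7250

1.0519


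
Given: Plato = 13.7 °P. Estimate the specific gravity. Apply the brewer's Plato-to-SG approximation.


SG = 259/(259 − P)
SG = 259/(259 − 13.7)

1.0558


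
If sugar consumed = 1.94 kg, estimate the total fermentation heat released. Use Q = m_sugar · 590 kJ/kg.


Q = 1.94 · 590

1144.6000 kJ


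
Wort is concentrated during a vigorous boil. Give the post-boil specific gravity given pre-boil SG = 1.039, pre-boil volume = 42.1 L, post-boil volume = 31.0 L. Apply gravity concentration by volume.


SG_post = 1 + (SG_pre − 1)·V_pre/V_post
pts_pre = (1.039 − 1)·1000 = 39.0000
pts_post = 39.0000·42.1/31.0 = 52.9645
SG_post = 1 + 52.9645/1000

1.0530


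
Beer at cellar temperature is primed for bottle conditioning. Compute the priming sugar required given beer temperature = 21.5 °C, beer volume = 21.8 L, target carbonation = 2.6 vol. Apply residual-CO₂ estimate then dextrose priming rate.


residual = 14.695·(0.01821 + 0.09011·e^(−0.04·T));  sugar = (target − residual)·4.0·V
residual = 14.695·(0.01821 + 0.09011·e^(−0.04·21.5)) = 0.8279
sugar = (2.6 − 0.8279)·4.0·21.8

154.5242 g


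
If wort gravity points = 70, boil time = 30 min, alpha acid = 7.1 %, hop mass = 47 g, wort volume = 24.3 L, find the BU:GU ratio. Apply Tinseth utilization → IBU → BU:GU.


U = 1.65·0.000125^(GP/1000)·(1−e^(−0.04t))/4.15;  IBU = (α/100)·m·U·1000/V;  BU:GU = IBU/GP
U = 1.65·0.000125^(70/1000)·(1−e^(−0.04·30))/4.15 = 0.1481
IBU = (7.1/100)·47·0.1481·1000/24.3 = 20.3388
BU:GU = 20.3388/70

0.2906


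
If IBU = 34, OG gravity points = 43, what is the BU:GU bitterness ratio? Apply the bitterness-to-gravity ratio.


BU:GU = IBU / OG_points
BU:GU = 34 / 43

0.7907


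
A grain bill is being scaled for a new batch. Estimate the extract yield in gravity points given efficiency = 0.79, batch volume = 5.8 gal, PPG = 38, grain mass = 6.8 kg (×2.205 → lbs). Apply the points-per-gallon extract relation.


points = lbs × PPG × eff / vol
lbs = 6.8 × 2.205 = 14.9940
points = 14.9940 × 38 × 0.79 / 5.8

77.6069 points


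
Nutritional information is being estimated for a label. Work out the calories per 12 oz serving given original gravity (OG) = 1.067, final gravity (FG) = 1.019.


ABW = (OG−FG)·131.25·0.79/FG;  °P = 259 − 259/SG (for OG→OE and FG→AE);  RE = 0.1808·OE + 0.8192·AE;  Cal = (6.9·ABW + 4·(RE−0.1))·FG·3.55
ABW = (1.067 − 1.019)·131.25·0.79/1.019 = 4.8842
OE = 259 − 259/1.067 = 16.2634 °P
AE = 259 − 259/1.019 = 4.8292 °P
RE = 0.1808·16.2634 + 0.8192·4.8292 = 6.8965 °P
Cal = (6.9·4.8842 + 4·(6.8965−0.1))·1.019·3.55

220.2561 kcal


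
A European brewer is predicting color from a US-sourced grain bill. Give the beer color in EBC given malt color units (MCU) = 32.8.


SRM = 1.4922·MCU^0.6859;  EBC = SRM·1.97
SRM = 1.4922·32.8^0.6859 = 16.3518
EBC = 16.3518·1.97

32.2130 EBC


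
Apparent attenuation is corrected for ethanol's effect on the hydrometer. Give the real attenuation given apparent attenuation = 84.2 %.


RA = AA · 0.8192
RA = 84.2 · 0.8192

68.9766 %


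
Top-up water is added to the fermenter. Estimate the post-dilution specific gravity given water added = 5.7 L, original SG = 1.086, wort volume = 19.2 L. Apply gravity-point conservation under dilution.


SG_new = 1 + (SG_old − 1)·V_old/(V_old + V_water)
pts = (1.086 − 1)·1000·19.2/(19.2 + 5.7) = 66.3133
SG_new = 1 + 66.3133/1000

1.0663


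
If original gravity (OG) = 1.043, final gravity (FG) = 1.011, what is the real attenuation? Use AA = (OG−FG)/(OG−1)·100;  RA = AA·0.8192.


AA = (1.043 − 1.011)/(1.043 − 1)·100 = 74.4186
RA = 74.4186·0.8192

60.9637 %


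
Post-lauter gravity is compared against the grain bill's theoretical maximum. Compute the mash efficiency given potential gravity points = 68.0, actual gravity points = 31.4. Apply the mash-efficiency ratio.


efficiency = actual / potential × 100
efficiency = 31.4 / 68.0 × 100

46.1765 %


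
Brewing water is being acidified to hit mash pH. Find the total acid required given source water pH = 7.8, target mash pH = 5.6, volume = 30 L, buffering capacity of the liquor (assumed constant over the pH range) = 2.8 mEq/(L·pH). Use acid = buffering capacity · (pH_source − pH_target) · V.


acid = 2.8 · (7.8 − 5.6) · 30

184.8000 mEq


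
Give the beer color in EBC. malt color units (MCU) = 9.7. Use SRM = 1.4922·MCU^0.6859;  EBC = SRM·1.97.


SRM = 1.4922·9.7^0.6859 = 7.0901
EBC = 7.0901·1.97

13.9675 EBC


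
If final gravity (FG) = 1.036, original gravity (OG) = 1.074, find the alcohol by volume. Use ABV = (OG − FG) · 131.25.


ABV = (1.074 − 1.036) · 131.25

4.9875 % ABV


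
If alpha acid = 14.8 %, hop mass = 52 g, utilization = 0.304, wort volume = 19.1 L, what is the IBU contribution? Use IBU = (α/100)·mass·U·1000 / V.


IBU = (14.8/100)·52·0.304·1000 / 19.1

122.4913 IBU


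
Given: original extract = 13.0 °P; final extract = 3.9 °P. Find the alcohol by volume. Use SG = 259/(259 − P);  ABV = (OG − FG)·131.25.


OG = 259/(259 − 13.0) = 1.0528
FG = 259/(259 − 3.9) = 1.0153
ABV = (1.0528 − 1.0153)·131.25

4.9294 % ABV


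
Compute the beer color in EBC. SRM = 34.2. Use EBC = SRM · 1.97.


EBC = 34.2 · 1.97

67.3740 EBC


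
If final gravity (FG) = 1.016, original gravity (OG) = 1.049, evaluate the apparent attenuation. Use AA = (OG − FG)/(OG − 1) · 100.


AA = (1.049 − 1.016)/(1.049 − 1) · 100

67.3469 %


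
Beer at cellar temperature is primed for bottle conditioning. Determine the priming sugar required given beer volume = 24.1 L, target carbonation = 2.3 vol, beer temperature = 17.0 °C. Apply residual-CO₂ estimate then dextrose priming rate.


residual = 14.695·(0.01821 + 0.09011·e^(−0.04·T));  sugar = (target − residual)·4.0·V
residual = 14.695·(0.01821 + 0.09011·e^(−0.04·17.0)) = 0.9384
sugar = (2.3 − 0.9384)·4.0·24.1

131.2543 g


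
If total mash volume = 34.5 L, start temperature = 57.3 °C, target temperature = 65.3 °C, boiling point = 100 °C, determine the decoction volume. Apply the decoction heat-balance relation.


V_dec = V_total·(T_target − T_start)/(T_boil − T_start)
V_dec = 34.5·(65.3 − 57.3)/(100 − 57.3)

6.4637 L


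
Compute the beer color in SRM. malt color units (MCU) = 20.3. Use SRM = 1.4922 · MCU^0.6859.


SRM = 1.4922 · 20.3^0.6859

11.7663 SRM


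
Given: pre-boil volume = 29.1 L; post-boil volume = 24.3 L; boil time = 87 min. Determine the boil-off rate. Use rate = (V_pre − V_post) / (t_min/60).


rate = (29.1 − 24.3) / (87/60)

3.3103 L/hr


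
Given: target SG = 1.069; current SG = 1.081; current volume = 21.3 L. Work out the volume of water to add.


V_water = V·((SG_curr − 1)/(SG_target − 1) − 1)
V_water = 21.3·((1.081 − 1)/(1.069 − 1) − 1)

3.7043 L


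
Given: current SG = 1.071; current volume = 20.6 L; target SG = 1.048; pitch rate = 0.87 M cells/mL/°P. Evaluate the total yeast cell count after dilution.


V_w = V·((SG_c−1)/(SG_t−1)−1);  °P = 259 − 259/SG_t;  cells = rate·(V+V_w)·°P
V_w = 20.6·((1.071−1)/(1.048−1)−1) = 9.8708
V_final = 20.6 + 9.8708 = 30.4708
°P = 259 − 259/1.048 = 11.8626
cells = 0.87·30.4708·11.8626

314.4730 billion cells


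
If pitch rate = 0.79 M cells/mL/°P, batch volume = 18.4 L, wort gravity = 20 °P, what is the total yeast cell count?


cells (billions) = rate · V_L · °P
cells = 0.79 · 18.4 · 20

290.7200 billion cells


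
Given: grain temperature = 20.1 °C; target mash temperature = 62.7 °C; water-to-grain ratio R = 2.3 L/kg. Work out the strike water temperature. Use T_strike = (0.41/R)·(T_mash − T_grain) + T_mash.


T_strike = (0.41/2.3)·(62.7 − 20.1) + 62.7

70.2939 °C


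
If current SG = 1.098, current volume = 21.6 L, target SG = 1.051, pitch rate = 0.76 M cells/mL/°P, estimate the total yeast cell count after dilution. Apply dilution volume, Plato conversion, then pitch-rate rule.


V_w = V·((SG_c−1)/(SG_t−1)−1);  °P = 259 − 259/SG_t;  cells = rate·(V+V_w)·°P
V_w = 21.6·((1.098−1)/(1.051−1)−1) = 19.9059
V_final = 21.6 + 19.9059 = 41.5059
°P = 259 − 259/1.051 = 12.5680
cells = 0.76·41.5059·12.5680

396.4519 billion cells


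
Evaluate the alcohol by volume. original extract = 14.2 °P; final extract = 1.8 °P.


SG = 259/(259 − P);  ABV = (OG − FG)·131.25
OG = 259/(259 − 14.2) = 1.0580
FG = 259/(259 − 1.8) = 1.0070
ABV = (1.0580 − 1.0070)·131.25

6.6948 % ABV


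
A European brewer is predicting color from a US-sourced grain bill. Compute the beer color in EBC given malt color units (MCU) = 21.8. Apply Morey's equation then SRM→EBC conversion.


SRM = 1.4922·MCU^0.6859;  EBC = SRM·1.97
SRM = 1.4922·21.8^0.6859 = 12.3559
EBC = 12.3559·1.97

24.3411 EBC


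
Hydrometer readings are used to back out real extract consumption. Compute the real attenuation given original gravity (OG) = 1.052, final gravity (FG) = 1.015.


AA = (OG−FG)/(OG−1)·100;  RA = AA·0.8192
AA = (1.052 − 1.015)/(1.052 − 1)·100 = 71.1538
RA = 71.1538·0.8192

58.2892 %


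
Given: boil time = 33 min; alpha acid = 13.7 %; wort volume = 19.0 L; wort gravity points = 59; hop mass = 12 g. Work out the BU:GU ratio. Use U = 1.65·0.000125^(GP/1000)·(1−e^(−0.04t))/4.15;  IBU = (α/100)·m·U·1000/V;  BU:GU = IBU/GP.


U = 1.65·0.000125^(59/1000)·(1−e^(−0.04·33))/4.15 = 0.1715
IBU = (13.7/100)·12·0.1715·1000/19.0 = 14.8363
BU:GU = 14.8363/59

0.2515


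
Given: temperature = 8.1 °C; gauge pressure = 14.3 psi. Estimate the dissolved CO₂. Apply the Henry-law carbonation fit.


vols = (P + 14.695)·(0.01821 + 0.09011·e^(−0.04·T))
vols = (14.3 + 14.695)·(0.01821 + 0.09011·e^(−0.04·8.1))

2.4177 volumes


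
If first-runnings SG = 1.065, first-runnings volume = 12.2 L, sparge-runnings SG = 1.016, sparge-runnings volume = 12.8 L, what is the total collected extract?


total = Σ (SG_i − 1)·1000·V_i
first = (1.065 − 1)·1000·12.2 = 793.0000
sparge = (1.016 − 1)·1000·12.8 = 204.8000
total = 793.0000 + 204.8000

997.8000 gravity·L


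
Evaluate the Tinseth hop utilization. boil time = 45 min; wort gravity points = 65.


U = 1.65·0.000125^(GP/1000) · (1 − e^(−0.04·t))/4.15
bigness = 1.65·0.000125^(65/1000) = 0.9200
boil_factor = (1 − e^(−0.04·45))/4.15 = 0.2011
U = 0.9200 · 0.2011

0.1850


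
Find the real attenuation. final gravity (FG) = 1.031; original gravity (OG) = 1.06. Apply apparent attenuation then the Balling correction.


AA = (OG−FG)/(OG−1)·100;  RA = AA·0.8192
AA = (1.06 − 1.031)/(1.06 − 1)·100 = 48.3333
RA = 48.3333·0.8192

39.5947 %


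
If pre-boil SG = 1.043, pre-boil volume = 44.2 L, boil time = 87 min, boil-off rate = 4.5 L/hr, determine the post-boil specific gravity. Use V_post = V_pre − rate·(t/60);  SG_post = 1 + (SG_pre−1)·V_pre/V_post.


V_post = 44.2 − 4.5·(87/60) = 37.6750
SG_post = 1 + (1.043 − 1)·44.2/37.6750

1.0504


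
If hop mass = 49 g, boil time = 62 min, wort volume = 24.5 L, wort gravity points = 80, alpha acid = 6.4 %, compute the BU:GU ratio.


U = 1.65·0.000125^(GP/1000)·(1−e^(−0.04t))/4.15;  IBU = (α/100)·m·U·1000/V;  BU:GU = IBU/GP
U = 1.65·0.000125^(80/1000)·(1−e^(−0.04·62))/4.15 = 0.1775
IBU = (6.4/100)·49·0.1775·1000/24.5 = 22.7204
BU:GU = 22.7204/80

0.2840


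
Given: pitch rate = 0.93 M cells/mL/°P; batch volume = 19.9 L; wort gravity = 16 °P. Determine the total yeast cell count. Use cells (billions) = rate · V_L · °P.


cells = 0.93 · 19.9 · 16

296.1120 billion cells


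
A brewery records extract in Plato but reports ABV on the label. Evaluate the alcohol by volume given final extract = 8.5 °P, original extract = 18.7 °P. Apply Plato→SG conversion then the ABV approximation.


SG = 259/(259 − P);  ABV = (OG − FG)·131.25
OG = 259/(259 − 18.7) = 1.0778
FG = 259/(259 − 8.5) = 1.0339
ABV = (1.0778 − 1.0339)·131.25

5.7602 % ABV


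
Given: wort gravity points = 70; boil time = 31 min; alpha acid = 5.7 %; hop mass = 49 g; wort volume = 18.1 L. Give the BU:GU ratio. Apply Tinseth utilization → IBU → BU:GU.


U = 1.65·0.000125^(GP/1000)·(1−e^(−0.04t))/4.15;  IBU = (α/100)·m·U·1000/V;  BU:GU = IBU/GP
U = 1.65·0.000125^(70/1000)·(1−e^(−0.04·31))/4.15 = 0.1506
IBU = (5.7/100)·49·0.1506·1000/18.1 = 23.2406
BU:GU = 23.2406/70

0.3320


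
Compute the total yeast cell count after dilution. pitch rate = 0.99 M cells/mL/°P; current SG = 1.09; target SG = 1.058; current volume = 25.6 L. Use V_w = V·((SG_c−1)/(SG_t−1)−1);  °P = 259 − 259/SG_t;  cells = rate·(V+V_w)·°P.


V_w = 25.6·((1.09−1)/(1.058−1)−1) = 14.1241
V_final = 25.6 + 14.1241 = 39.7241
°P = 259 − 259/1.058 = 14.1985
cells = 0.99·39.7241·14.1985

558.3825 billion cells


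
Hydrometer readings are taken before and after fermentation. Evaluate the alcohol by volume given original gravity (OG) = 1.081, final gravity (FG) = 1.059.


ABV = (OG − FG) · 131.25
ABV = (1.081 − 1.059) · 131.25

2.8875 % ABV


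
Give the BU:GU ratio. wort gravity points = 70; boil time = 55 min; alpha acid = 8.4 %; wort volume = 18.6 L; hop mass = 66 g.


U = 1.65·0.000125^(GP/1000)·(1−e^(−0.04t))/4.15;  IBU = (α/100)·m·U·1000/V;  BU:GU = IBU/GP
U = 1.65·0.000125^(70/1000)·(1−e^(−0.04·55))/4.15 = 0.1885
IBU = (8.4/100)·66·0.1885·1000/18.6 = 56.1730
BU:GU = 56.1730/70

0.8025


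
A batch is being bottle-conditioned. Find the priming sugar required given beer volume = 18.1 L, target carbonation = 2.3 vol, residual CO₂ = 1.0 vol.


sugar = (target − residual)·4.0·V
sugar = (2.3 − 1.0)·4.0·18.1

94.1200 g


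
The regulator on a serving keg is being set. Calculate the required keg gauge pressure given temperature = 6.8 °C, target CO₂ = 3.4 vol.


psi = vols/(0.01821 + 0.09011·e^(−0.04·T)) − 14.695
psi = 3.4/(0.01821 + 0.09011·e^(−0.04·6.8)) − 14.695

24.4481 psi


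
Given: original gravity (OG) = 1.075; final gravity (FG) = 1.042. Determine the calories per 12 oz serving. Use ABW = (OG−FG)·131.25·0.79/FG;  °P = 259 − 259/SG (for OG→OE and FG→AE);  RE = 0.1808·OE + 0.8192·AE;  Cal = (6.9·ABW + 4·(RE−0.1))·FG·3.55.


ABW = (1.075 − 1.042)·131.25·0.79/1.042 = 3.2838
OE = 259 − 259/1.075 = 18.0698 °P
AE = 259 − 259/1.042 = 10.4395 °P
RE = 0.1808·18.0698 + 0.8192·10.4395 = 11.8191 °P
Cal = (6.9·3.2838 + 4·(11.8191−0.1))·1.042·3.55

257.2145 kcal


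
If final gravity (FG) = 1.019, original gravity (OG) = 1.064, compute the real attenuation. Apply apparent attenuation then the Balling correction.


AA = (OG−FG)/(OG−1)·100;  RA = AA·0.8192
AA = (1.064 − 1.019)/(1.064 − 1)·100 = 70.3125
RA = 70.3125·0.8192

57.6000 %


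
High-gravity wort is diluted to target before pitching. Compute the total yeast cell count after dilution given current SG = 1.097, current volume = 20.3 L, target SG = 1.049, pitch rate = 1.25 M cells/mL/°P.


V_w = V·((SG_c−1)/(SG_t−1)−1);  °P = 259 − 259/SG_t;  cells = rate·(V+V_w)·°P
V_w = 20.3·((1.097−1)/(1.049−1)−1) = 19.8857
V_final = 20.3 + 19.8857 = 40.1857
°P = 259 − 259/1.049 = 12.0982
cells = 1.25·40.1857·12.0982

607.7179 billion cells


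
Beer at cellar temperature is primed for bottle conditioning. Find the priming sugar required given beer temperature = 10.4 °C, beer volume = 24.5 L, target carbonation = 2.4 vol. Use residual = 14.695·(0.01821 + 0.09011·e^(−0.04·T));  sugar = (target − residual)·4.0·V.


residual = 14.695·(0.01821 + 0.09011·e^(−0.04·10.4)) = 1.1411
sugar = (2.4 − 1.1411)·4.0·24.5

123.3700 g


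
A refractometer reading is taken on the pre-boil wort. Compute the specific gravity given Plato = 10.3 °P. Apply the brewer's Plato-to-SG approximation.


SG = 259/(259 − P)
SG = 259/(259 − 10.3)

1.0414


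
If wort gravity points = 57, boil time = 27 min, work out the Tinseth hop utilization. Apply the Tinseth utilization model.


U = 1.65·0.000125^(GP/1000) · (1 − e^(−0.04·t))/4.15
bigness = 1.65·0.000125^(57/1000) = 0.9886
boil_factor = (1 − e^(−0.04·27))/4.15 = 0.1591
U = 0.9886 · 0.1591

0.1573


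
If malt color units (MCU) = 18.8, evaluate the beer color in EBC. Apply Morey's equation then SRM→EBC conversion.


SRM = 1.4922·MCU^0.6859;  EBC = SRM·1.97
SRM = 1.4922·18.8^0.6859 = 11.1628
EBC = 11.1628·1.97

21.9907 EBC


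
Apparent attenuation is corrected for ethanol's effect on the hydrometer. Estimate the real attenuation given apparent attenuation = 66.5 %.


RA = AA · 0.8192
RA = 66.5 · 0.8192

54.4768 %


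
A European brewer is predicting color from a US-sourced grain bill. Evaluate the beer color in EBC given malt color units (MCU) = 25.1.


SRM = 1.4922·MCU^0.6859;  EBC = SRM·1.97
SRM = 1.4922·25.1^0.6859 = 13.6102
EBC = 13.6102·1.97

26.8120 EBC


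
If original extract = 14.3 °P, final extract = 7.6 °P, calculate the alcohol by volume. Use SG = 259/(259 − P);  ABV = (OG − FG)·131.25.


OG = 259/(259 − 14.3) = 1.0584
FG = 259/(259 − 7.6) = 1.0302
ABV = (1.0584 − 1.0302)·131.25

3.7023 % ABV


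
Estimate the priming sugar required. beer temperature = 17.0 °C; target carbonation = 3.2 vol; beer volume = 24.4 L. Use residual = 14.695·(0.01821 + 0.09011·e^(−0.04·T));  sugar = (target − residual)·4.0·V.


residual = 14.695·(0.01821 + 0.09011·e^(−0.04·17.0)) = 0.9384
sugar = (3.2 − 0.9384)·4.0·24.4

220.7281 g


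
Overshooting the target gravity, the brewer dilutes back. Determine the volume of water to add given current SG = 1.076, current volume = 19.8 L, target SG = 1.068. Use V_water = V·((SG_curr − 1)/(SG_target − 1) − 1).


V_water = 19.8·((1.076 − 1)/(1.068 − 1) − 1)

2.3294 L


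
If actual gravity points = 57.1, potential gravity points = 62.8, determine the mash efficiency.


efficiency = actual / potential × 100
efficiency = 57.1 / 62.8 × 100

90.9236 %


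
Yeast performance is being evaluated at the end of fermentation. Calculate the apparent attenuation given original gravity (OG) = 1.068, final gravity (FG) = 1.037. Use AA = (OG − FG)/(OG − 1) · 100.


AA = (1.068 − 1.037)/(1.068 − 1) · 100

45.5882 %


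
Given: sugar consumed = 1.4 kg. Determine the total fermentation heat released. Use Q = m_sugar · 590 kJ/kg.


Q = 1.4 · 590

826.0000 kJ


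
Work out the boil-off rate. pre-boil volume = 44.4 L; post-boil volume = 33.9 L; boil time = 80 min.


rate = (V_pre − V_post) / (t_min/60)
rate = (44.4 − 33.9) / (80/60)

7.8750 L/hr


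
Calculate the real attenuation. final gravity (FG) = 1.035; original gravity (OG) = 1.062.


AA = (OG−FG)/(OG−1)·100;  RA = AA·0.8192
AA = (1.062 − 1.035)/(1.062 − 1)·100 = 43.5484
RA = 43.5484·0.8192

35.6748 %


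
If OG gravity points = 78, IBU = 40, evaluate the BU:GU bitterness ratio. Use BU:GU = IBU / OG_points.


BU:GU = 40 / 78

0.5128


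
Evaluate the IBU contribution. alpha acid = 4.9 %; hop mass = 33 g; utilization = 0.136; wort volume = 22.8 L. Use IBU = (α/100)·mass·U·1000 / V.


IBU = (4.9/100)·33·0.136·1000 / 22.8

9.6453 IBU


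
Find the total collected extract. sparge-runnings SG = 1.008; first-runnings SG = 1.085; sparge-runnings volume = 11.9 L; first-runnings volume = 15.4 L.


total = Σ (SG_i − 1)·1000·V_i
first = (1.085 − 1)·1000·15.4 = 1309.0000
sparge = (1.008 − 1)·1000·11.9 = 95.2000
total = 1309.0000 + 95.2000

1404.2000 gravity·L


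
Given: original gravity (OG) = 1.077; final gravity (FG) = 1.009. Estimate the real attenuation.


AA = (OG−FG)/(OG−1)·100;  RA = AA·0.8192
AA = (1.077 − 1.009)/(1.077 − 1)·100 = 88.3117
RA = 88.3117·0.8192

72.3449 %


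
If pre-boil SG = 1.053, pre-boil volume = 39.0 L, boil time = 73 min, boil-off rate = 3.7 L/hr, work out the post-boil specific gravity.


V_post = V_pre − rate·(t/60);  SG_post = 1 + (SG_pre−1)·V_pre/V_post
V_post = 39.0 − 3.7·(73/60) = 34.4983
SG_post = 1 + (1.053 − 1)·39.0/34.4983

1.0599


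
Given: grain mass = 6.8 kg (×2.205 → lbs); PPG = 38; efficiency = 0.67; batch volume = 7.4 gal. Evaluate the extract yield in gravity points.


points = lbs × PPG × eff / vol
lbs = 6.8 × 2.205 = 14.9940
points = 14.9940 × 38 × 0.67 / 7.4

51.5875 points


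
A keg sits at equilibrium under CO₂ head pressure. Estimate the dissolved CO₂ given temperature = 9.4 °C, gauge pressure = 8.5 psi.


vols = (P + 14.695)·(0.01821 + 0.09011·e^(−0.04·T))
vols = (8.5 + 14.695)·(0.01821 + 0.09011·e^(−0.04·9.4))

1.8574 volumes


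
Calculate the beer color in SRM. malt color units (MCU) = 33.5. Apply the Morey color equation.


SRM = 1.4922 · MCU^0.6859
SRM = 1.4922 · 33.5^0.6859

16.5903 SRM


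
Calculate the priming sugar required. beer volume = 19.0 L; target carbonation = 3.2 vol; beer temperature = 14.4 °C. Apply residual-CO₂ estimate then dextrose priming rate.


residual = 14.695·(0.01821 + 0.09011·e^(−0.04·T));  sugar = (target − residual)·4.0·V
residual = 14.695·(0.01821 + 0.09011·e^(−0.04·14.4)) = 1.0120
sugar = (3.2 − 1.0120)·4.0·19.0

166.2906 g


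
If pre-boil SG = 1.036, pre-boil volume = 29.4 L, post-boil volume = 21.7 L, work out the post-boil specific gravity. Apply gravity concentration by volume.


SG_post = 1 + (SG_pre − 1)·V_pre/V_post
pts_pre = (1.036 − 1)·1000 = 36.0000
pts_post = 36.0000·29.4/21.7 = 48.7742
SG_post = 1 + 48.7742/1000

1.0488


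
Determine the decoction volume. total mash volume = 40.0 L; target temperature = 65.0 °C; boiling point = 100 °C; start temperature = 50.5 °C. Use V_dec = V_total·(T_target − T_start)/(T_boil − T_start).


V_dec = 40.0·(65.0 − 50.5)/(100 − 50.5)

11.7172 L


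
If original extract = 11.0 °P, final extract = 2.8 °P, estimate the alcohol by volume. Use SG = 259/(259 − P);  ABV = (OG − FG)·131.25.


OG = 259/(259 − 11.0) = 1.0444
FG = 259/(259 − 2.8) = 1.0109
ABV = (1.0444 − 1.0109)·131.25

4.3871 % ABV


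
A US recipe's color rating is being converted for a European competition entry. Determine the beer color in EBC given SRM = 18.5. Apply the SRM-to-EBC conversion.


EBC = SRM · 1.97
EBC = 18.5 · 1.97

36.4450 EBC


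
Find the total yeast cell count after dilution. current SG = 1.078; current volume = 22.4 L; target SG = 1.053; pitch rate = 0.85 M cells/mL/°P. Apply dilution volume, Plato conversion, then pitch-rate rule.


V_w = V·((SG_c−1)/(SG_t−1)−1);  °P = 259 − 259/SG_t;  cells = rate·(V+V_w)·°P
V_w = 22.4·((1.078−1)/(1.053−1)−1) = 10.5660
V_final = 22.4 + 10.5660 = 32.9660
°P = 259 − 259/1.053 = 13.0361
cells = 0.85·32.9660·13.0361

365.2859 billion cells


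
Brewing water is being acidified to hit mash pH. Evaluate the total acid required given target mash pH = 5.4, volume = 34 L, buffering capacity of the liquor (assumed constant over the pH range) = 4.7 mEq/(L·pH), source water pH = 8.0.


acid = buffering capacity · (pH_source − pH_target) · V
acid = 4.7 · (8.0 − 5.4) · 34

415.4800 mEq


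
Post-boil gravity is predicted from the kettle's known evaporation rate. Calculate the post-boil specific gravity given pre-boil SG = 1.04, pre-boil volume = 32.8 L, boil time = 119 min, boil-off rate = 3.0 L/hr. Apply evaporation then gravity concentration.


V_post = V_pre − rate·(t/60);  SG_post = 1 + (SG_pre−1)·V_pre/V_post
V_post = 32.8 − 3.0·(119/60) = 26.8500
SG_post = 1 + (1.04 − 1)·32.8/26.8500

1.0489


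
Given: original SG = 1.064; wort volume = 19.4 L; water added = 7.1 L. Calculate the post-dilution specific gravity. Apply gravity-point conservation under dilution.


SG_new = 1 + (SG_old − 1)·V_old/(V_old + V_water)
pts = (1.064 − 1)·1000·19.4/(19.4 + 7.1) = 46.8528
SG_new = 1 + 46.8528/1000

1.0469


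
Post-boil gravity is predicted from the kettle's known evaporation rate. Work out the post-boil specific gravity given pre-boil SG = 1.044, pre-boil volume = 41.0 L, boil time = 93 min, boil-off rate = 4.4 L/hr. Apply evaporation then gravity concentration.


V_post = V_pre − rate·(t/60);  SG_post = 1 + (SG_pre−1)·V_pre/V_post
V_post = 41.0 − 4.4·(93/60) = 34.1800
SG_post = 1 + (1.044 − 1)·41.0/34.1800

1.0528


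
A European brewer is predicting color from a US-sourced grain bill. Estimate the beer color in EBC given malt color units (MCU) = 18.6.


SRM = 1.4922·MCU^0.6859;  EBC = SRM·1.97
SRM = 1.4922·18.6^0.6859 = 11.0812
EBC = 11.0812·1.97

21.8299 EBC


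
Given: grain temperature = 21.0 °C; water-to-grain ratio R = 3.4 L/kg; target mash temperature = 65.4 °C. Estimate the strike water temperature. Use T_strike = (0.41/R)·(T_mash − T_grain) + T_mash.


T_strike = (0.41/3.4)·(65.4 − 21.0) + 65.4

70.7541 °C


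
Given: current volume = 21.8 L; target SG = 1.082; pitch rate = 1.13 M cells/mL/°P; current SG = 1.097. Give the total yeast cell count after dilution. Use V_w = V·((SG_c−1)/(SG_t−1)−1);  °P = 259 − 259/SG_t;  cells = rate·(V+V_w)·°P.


V_w = 21.8·((1.097−1)/(1.082−1)−1) = 3.9878
V_final = 21.8 + 3.9878 = 25.7878
°P = 259 − 259/1.082 = 19.6285
cells = 1.13·25.7878·19.6285

571.9778 billion cells


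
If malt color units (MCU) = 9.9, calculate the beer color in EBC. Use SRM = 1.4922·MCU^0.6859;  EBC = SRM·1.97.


SRM = 1.4922·9.9^0.6859 = 7.1901
EBC = 7.1901·1.97

14.1644 EBC


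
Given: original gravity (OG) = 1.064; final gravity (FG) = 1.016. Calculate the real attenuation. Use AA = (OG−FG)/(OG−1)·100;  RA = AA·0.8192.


AA = (1.064 − 1.016)/(1.064 − 1)·100 = 75.0000
RA = 75.0000·0.8192

61.4400 %


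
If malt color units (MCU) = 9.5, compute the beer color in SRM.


SRM = 1.4922 · MCU^0.6859
SRM = 1.4922 · 9.5^0.6859

6.9895 SRM


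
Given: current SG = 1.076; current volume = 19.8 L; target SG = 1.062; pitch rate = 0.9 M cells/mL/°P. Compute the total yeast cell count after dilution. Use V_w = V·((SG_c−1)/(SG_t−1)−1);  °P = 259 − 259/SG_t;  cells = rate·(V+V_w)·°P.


V_w = 19.8·((1.076−1)/(1.062−1)−1) = 4.4710
V_final = 19.8 + 4.4710 = 24.2710
°P = 259 − 259/1.062 = 15.1205
cells = 0.9·24.2710·15.1205

330.2908 billion cells


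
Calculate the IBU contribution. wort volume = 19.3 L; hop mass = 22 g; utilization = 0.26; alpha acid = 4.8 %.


IBU = (α/100)·mass·U·1000 / V
IBU = (4.8/100)·22·0.26·1000 / 19.3

14.2259 IBU


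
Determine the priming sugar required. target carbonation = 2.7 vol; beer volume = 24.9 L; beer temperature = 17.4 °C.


residual = 14.695·(0.01821 + 0.09011·e^(−0.04·T));  sugar = (target − residual)·4.0·V
residual = 14.695·(0.01821 + 0.09011·e^(−0.04·17.4)) = 0.9278
sugar = (2.7 − 0.9278)·4.0·24.9

176.5118 g


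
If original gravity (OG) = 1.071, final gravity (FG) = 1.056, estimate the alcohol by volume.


ABV = (OG − FG) · 131.25
ABV = (1.071 − 1.056) · 131.25

1.9687 % ABV


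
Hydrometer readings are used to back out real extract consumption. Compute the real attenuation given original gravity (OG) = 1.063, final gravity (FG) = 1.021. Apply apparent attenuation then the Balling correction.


AA = (OG−FG)/(OG−1)·100;  RA = AA·0.8192
AA = (1.063 − 1.021)/(1.063 − 1)·100 = 66.6667
RA = 66.6667·0.8192

54.6133 %


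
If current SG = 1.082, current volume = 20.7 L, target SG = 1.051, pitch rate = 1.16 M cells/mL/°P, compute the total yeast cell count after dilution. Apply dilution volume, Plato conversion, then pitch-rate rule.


V_w = V·((SG_c−1)/(SG_t−1)−1);  °P = 259 − 259/SG_t;  cells = rate·(V+V_w)·°P
V_w = 20.7·((1.082−1)/(1.051−1)−1) = 12.5824
V_final = 20.7 + 12.5824 = 33.2824
°P = 259 − 259/1.051 = 12.5680
cells = 1.16·33.2824·12.5680

485.2206 billion cells


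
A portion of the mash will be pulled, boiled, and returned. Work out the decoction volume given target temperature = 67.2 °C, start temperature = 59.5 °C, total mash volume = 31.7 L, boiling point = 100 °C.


V_dec = V_total·(T_target − T_start)/(T_boil − T_start)
V_dec = 31.7·(67.2 − 59.5)/(100 − 59.5)

6.0269 L


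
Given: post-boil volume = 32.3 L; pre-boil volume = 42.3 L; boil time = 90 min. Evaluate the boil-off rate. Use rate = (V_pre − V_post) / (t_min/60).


rate = (42.3 − 32.3) / (90/60)

6.6667 L/hr


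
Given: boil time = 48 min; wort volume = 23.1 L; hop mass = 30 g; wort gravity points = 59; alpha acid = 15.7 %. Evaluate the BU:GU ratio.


U = 1.65·0.000125^(GP/1000)·(1−e^(−0.04t))/4.15;  IBU = (α/100)·m·U·1000/V;  BU:GU = IBU/GP
U = 1.65·0.000125^(59/1000)·(1−e^(−0.04·48))/4.15 = 0.1997
IBU = (15.7/100)·30·0.1997·1000/23.1 = 40.7110
BU:GU = 40.7110/59

0.6900


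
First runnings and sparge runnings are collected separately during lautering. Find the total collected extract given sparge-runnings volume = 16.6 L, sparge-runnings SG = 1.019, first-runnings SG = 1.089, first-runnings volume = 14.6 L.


total = Σ (SG_i − 1)·1000·V_i
first = (1.089 − 1)·1000·14.6 = 1299.4000
sparge = (1.019 − 1)·1000·16.6 = 315.4000
total = 1299.4000 + 315.4000

1614.8000 gravity·L


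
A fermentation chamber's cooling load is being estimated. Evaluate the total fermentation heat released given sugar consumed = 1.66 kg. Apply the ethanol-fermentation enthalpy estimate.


Q = m_sugar · 590 kJ/kg
Q = 1.66 · 590

979.4000 kJ


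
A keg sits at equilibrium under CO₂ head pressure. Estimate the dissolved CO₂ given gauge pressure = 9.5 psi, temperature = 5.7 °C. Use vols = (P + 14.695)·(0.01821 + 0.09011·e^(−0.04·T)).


vols = (9.5 + 14.695)·(0.01821 + 0.09011·e^(−0.04·5.7))

2.1763 volumes


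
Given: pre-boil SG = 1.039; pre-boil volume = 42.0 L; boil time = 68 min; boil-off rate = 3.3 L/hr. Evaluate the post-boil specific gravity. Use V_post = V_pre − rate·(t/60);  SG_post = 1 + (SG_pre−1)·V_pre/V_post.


V_post = 42.0 − 3.3·(68/60) = 38.2600
SG_post = 1 + (1.039 − 1)·42.0/38.2600

1.0428


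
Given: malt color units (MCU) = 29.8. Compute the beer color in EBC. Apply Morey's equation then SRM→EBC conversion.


SRM = 1.4922·MCU^0.6859;  EBC = SRM·1.97
SRM = 1.4922·29.8^0.6859 = 15.3106
EBC = 15.3106·1.97

30.1619 EBC


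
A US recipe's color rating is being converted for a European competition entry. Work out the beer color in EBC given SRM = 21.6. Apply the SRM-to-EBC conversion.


EBC = SRM · 1.97
EBC = 21.6 · 1.97

42.5520 EBC


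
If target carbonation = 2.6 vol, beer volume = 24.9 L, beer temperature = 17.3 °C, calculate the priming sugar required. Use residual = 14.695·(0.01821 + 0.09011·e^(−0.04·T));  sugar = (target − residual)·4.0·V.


residual = 14.695·(0.01821 + 0.09011·e^(−0.04·17.3)) = 0.9304
sugar = (2.6 − 0.9304)·4.0·24.9

166.2883 g


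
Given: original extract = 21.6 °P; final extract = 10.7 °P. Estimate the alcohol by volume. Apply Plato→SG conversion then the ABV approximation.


SG = 259/(259 − P);  ABV = (OG − FG)·131.25
OG = 259/(259 − 21.6) = 1.0910
FG = 259/(259 − 10.7) = 1.0431
ABV = (1.0910 − 1.0431)·131.25

6.2859 % ABV


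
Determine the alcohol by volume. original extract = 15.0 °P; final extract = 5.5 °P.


SG = 259/(259 − P);  ABV = (OG − FG)·131.25
OG = 259/(259 − 15.0) = 1.0615
FG = 259/(259 − 5.5) = 1.0217
ABV = (1.0615 − 1.0217)·131.25

5.2210 % ABV


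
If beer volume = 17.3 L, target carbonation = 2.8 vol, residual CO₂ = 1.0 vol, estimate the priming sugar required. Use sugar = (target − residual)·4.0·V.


sugar = (2.8 − 1.0)·4.0·17.3

124.5600 g


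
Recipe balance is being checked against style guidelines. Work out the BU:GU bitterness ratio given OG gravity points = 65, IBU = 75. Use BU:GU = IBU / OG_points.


BU:GU = 75 / 65

1.1538


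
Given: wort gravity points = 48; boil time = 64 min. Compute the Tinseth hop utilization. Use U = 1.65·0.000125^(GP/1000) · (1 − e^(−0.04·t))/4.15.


bigness = 1.65·0.000125^(48/1000) = 1.0719
boil_factor = (1 − e^(−0.04·64))/4.15 = 0.2223
U = 1.0719 · 0.2223

0.2383


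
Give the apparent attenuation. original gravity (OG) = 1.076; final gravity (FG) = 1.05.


AA = (OG − FG)/(OG − 1) · 100
AA = (1.076 − 1.05)/(1.076 − 1) · 100

34.2105 %


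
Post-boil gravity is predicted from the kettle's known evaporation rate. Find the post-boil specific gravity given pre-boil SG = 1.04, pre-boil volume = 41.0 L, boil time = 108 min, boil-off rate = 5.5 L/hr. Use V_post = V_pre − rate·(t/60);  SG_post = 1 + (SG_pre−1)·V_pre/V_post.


V_post = 41.0 − 5.5·(108/60) = 31.1000
SG_post = 1 + (1.04 − 1)·41.0/31.1000

1.0527


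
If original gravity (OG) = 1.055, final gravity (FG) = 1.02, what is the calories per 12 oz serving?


ABW = (OG−FG)·131.25·0.79/FG;  °P = 259 − 259/SG (for OG→OE and FG→AE);  RE = 0.1808·OE + 0.8192·AE;  Cal = (6.9·ABW + 4·(RE−0.1))·FG·3.55
ABW = (1.055 − 1.02)·131.25·0.79/1.02 = 3.5579
OE = 259 − 259/1.055 = 13.5024 °P
AE = 259 − 259/1.02 = 5.0784 °P
RE = 0.1808·13.5024 + 0.8192·5.0784 = 6.6015 °P
Cal = (6.9·3.5579 + 4·(6.6015−0.1))·1.02·3.55

183.0613 kcal


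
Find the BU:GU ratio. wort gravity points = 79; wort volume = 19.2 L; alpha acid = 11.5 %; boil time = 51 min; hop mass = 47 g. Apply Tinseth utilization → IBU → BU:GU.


U = 1.65·0.000125^(GP/1000)·(1−e^(−0.04t))/4.15;  IBU = (α/100)·m·U·1000/V;  BU:GU = IBU/GP
U = 1.65·0.000125^(79/1000)·(1−e^(−0.04·51))/4.15 = 0.1701
IBU = (11.5/100)·47·0.1701·1000/19.2 = 47.8731
BU:GU = 47.8731/79

0.6060


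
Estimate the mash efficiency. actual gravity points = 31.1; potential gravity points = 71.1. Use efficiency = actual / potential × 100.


efficiency = 31.1 / 71.1 × 100

43.7412 %


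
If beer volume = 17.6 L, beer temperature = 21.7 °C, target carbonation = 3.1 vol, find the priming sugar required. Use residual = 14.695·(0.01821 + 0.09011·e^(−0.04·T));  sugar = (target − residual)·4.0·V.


residual = 14.695·(0.01821 + 0.09011·e^(−0.04·21.7)) = 0.8235
sugar = (3.1 − 0.8235)·4.0·17.6

160.2678 g


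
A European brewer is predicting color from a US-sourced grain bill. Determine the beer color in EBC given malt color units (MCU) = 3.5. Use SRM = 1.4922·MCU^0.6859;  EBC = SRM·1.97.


SRM = 1.4922·3.5^0.6859 = 3.5237
EBC = 3.5237·1.97

6.9418 EBC


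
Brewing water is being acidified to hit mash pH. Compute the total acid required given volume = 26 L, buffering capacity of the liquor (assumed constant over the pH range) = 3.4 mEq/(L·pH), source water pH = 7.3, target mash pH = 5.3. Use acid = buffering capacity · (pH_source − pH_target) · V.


acid = 3.4 · (7.3 − 5.3) · 26

176.8000 mEq


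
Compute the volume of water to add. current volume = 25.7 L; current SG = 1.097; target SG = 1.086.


V_water = V·((SG_curr − 1)/(SG_target − 1) − 1)
V_water = 25.7·((1.097 − 1)/(1.086 − 1) − 1)

3.2872 L


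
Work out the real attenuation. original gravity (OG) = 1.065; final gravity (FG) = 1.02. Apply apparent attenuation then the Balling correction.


AA = (OG−FG)/(OG−1)·100;  RA = AA·0.8192
AA = (1.065 − 1.02)/(1.065 − 1)·100 = 69.2308
RA = 69.2308·0.8192

56.7138 %


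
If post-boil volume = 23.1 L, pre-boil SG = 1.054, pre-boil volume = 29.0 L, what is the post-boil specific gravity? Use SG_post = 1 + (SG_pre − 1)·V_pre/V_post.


pts_pre = (1.054 − 1)·1000 = 54.0000
pts_post = 54.0000·29.0/23.1 = 67.7922
SG_post = 1 + 67.7922/1000

1.0678


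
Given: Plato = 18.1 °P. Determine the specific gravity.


SG = 259/(259 − P)
SG = 259/(259 − 18.1)

1.0751


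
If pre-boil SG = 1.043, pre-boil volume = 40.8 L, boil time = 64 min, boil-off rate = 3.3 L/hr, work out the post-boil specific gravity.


V_post = V_pre − rate·(t/60);  SG_post = 1 + (SG_pre−1)·V_pre/V_post
V_post = 40.8 − 3.3·(64/60) = 37.2800
SG_post = 1 + (1.043 − 1)·40.8/37.2800

1.0471


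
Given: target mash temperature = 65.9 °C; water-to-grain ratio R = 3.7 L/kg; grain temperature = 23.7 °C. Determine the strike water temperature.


T_strike = (0.41/R)·(T_mash − T_grain) + T_mash
T_strike = (0.41/3.7)·(65.9 − 23.7) + 65.9

70.5762 °C


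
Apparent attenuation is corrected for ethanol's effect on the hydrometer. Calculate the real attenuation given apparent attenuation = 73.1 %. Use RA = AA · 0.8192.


RA = 73.1 · 0.8192

59.8835 %


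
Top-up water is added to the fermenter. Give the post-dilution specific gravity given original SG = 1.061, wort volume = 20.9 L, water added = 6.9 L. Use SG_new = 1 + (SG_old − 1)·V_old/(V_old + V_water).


pts = (1.061 − 1)·1000·20.9/(20.9 + 6.9) = 45.8597
SG_new = 1 + 45.8597/1000

1.0459


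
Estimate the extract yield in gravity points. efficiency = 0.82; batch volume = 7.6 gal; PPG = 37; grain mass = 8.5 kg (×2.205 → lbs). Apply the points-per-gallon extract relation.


points = lbs × PPG × eff / vol
lbs = 8.5 × 2.205 = 18.7425
points = 18.7425 × 37 × 0.82 / 7.6

74.8220 points


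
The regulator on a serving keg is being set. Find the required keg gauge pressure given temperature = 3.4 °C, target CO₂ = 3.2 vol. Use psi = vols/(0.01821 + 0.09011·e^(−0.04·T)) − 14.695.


psi = 3.2/(0.01821 + 0.09011·e^(−0.04·3.4)) − 14.695

18.3417 psi


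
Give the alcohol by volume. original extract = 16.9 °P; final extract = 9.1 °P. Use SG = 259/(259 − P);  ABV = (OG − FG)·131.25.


OG = 259/(259 − 16.9) = 1.0698
FG = 259/(259 − 9.1) = 1.0364
ABV = (1.0698 − 1.0364)·131.25

4.3826 % ABV


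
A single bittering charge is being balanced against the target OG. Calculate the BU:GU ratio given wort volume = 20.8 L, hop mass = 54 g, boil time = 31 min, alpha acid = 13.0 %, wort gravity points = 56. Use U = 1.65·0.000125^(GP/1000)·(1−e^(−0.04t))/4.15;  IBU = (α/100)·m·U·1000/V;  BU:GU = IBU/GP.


U = 1.65·0.000125^(56/1000)·(1−e^(−0.04·31))/4.15 = 0.1708
IBU = (13.0/100)·54·0.1708·1000/20.8 = 57.6463
BU:GU = 57.6463/56

1.0294


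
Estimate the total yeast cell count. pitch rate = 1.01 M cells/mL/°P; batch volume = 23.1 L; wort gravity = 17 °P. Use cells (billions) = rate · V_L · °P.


cells = 1.01 · 23.1 · 17

396.6270 billion cells


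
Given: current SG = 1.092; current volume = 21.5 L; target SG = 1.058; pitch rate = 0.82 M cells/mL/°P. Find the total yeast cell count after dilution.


V_w = V·((SG_c−1)/(SG_t−1)−1);  °P = 259 − 259/SG_t;  cells = rate·(V+V_w)·°P
V_w = 21.5·((1.092−1)/(1.058−1)−1) = 12.6034
V_final = 21.5 + 12.6034 = 34.1034
°P = 259 − 259/1.058 = 14.1985
cells = 0.82·34.1034·14.1985

397.0583 billion cells


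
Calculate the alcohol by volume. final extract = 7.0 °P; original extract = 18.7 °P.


SG = 259/(259 − P);  ABV = (OG − FG)·131.25
OG = 259/(259 − 18.7) = 1.0778
FG = 259/(259 − 7.0) = 1.0278
ABV = (1.0778 − 1.0278)·131.25

6.5680 % ABV
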